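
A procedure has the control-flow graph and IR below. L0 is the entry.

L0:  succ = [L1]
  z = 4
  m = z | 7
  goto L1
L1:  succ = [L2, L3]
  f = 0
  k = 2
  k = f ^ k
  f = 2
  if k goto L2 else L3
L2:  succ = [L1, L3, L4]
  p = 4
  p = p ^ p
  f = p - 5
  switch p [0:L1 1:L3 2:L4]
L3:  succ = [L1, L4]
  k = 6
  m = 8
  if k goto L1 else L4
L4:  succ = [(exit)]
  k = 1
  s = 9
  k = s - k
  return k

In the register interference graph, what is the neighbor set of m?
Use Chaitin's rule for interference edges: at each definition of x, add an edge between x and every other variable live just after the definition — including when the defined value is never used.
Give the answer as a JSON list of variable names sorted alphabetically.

Block summaries:
  L0: {m,z} / ∅
  L1: {f,k} / ∅
  L2: {f,p} / ∅
  L3: {k,m} / ∅
  L4: {k,s} / ∅

Backward fixpoint:
  L0 li=∅ lo=∅
  L1 li=∅ lo=∅
  L2 li=∅ lo=∅
  L3 li=∅ lo=∅
  L4 li=∅ lo=∅

Conflict graph:
  f — {k,p}
  k — {f,m,s}
  m — {k}
  p — {f}
  s — {k}
  z — ∅

N(m) = ["k"]

Answer: ["k"]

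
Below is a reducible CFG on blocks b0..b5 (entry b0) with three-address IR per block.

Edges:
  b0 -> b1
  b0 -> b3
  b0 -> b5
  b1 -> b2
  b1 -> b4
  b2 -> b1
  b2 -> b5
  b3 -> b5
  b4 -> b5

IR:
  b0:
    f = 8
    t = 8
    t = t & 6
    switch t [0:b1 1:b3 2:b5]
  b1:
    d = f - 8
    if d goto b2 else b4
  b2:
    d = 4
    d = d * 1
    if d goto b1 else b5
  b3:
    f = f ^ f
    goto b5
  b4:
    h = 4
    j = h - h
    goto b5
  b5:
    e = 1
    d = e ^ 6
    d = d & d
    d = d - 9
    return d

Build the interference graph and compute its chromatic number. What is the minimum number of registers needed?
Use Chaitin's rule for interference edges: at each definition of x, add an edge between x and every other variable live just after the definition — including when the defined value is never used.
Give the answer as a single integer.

Answer: 2

Working:
def/use:
  b0 def {f,t} use ∅
  b1 def {d} use {f}
  b2 def {d} use ∅
  b3 def {f} use {f}
  b4 def {h,j} use ∅
  b5 def {d,e} use ∅

Backward fixpoint:
  b0: in=∅ out={f}
  b1: in={f} out={f}
  b2: in={f} out={f}
  b3: in={f} out=∅
  b4: in=∅ out=∅
  b5: in=∅ out=∅

Interference:
  d — {f}
  e — ∅
  f — {d,t}
  h — ∅
  j — ∅
  t — {f}

Registers:
  lower bound: {d,f} mutually conflict ⇒ χ ≥ 2
  assign d→r1 e→r0 f→r0 h→r0 j→r0 t→r1 — no edge inside a register ⇒ χ ≤ 2
  χ = 2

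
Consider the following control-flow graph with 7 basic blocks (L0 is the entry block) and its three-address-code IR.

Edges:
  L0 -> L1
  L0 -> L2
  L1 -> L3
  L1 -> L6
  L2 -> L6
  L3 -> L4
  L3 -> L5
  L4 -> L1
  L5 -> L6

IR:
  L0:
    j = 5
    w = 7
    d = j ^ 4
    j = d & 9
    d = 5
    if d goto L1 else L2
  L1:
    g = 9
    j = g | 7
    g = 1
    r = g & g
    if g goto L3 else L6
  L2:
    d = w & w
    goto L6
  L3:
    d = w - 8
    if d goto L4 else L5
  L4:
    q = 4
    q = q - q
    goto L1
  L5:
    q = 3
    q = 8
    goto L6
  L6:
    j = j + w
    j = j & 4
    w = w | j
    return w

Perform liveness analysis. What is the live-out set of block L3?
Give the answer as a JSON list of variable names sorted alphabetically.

Block summaries:
  L0: def={d,j,w} ue=∅
  L1: def={g,j,r} ue=∅
  L2: def={d} ue={w}
  L3: def={d} ue={w}
  L4: def={q} ue=∅
  L5: def={q} ue=∅
  L6: def={j,w} ue={j,w}

Backward fixpoint:
  L0: in=∅ out={j,w}
  L1: in={w} out={j,w}
  L2: in={j,w} out={j,w}
  L3: in={j,w} out={j,w}
  L4: in={w} out={w}
  L5: in={j,w} out={j,w}
  L6: in={j,w} out=∅

live-out(L3) = ["j", "w"]

Answer: ["j", "w"]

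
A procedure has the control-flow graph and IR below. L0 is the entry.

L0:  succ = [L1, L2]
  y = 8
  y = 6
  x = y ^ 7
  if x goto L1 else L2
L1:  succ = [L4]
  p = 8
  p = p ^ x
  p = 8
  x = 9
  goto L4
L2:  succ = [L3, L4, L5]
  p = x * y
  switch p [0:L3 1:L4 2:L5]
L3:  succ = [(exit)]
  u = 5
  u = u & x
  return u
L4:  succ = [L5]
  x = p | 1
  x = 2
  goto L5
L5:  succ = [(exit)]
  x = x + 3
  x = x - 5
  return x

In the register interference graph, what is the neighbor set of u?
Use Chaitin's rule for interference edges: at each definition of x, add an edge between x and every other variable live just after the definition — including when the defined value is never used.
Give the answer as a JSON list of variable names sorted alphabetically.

Answer: ["x"]

Derivation:
Per-block:
  L0: {x,y} / ∅
  L1: {p,x} / {x}
  L2: {p} / {x,y}
  L3: {u} / {x}
  L4: {x} / {p}
  L5: {x} / {x}

Live sets:
  L0 li=∅ lo={x,y}
  L1 li={x} lo={p}
  L2 li={x,y} lo={p,x}
  L3 li={x} lo=∅
  L4 li={p} lo={x}
  L5 li={x} lo=∅

Conflict graph:
  p: {x}
  u: {x}
  x: {p,u,y}
  y: {x}

N(u) = ["x"]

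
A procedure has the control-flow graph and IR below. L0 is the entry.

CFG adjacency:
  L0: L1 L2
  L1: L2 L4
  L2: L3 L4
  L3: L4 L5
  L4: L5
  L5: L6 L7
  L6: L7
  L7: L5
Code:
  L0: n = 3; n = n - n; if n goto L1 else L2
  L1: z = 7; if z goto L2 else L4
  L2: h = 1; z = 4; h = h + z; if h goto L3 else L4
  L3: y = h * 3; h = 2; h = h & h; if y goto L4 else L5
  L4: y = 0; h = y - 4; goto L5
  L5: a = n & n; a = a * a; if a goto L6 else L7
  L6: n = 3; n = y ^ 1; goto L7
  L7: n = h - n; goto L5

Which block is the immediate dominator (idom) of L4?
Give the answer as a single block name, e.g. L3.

Answer: L0

Working:
idom tree: L1←L0 L2←L0 L3←L2 L4←L0 L5←L0 L6←L5 L7←L5
Join-block Dom:
  L2: preds {L0,L1}: {L0} ∩ {L0,L1} = {L0}; idom=L0
  L4: preds {L1,L2,L3}: {L0,L1} ∩ {L0,L2} ∩ {L0,L2,L3} = {L0}; idom=L0
  L5: preds {L3,L4,L7}: {L0,L2,L3} ∩ {L0,L4} ∩ {L0,L5,L7} = {L0}; idom=L0
  L7: preds {L5,L6}: {L0,L5} ∩ {L0,L5,L6} = {L0,L5}; idom=L5

idom(L4) = L0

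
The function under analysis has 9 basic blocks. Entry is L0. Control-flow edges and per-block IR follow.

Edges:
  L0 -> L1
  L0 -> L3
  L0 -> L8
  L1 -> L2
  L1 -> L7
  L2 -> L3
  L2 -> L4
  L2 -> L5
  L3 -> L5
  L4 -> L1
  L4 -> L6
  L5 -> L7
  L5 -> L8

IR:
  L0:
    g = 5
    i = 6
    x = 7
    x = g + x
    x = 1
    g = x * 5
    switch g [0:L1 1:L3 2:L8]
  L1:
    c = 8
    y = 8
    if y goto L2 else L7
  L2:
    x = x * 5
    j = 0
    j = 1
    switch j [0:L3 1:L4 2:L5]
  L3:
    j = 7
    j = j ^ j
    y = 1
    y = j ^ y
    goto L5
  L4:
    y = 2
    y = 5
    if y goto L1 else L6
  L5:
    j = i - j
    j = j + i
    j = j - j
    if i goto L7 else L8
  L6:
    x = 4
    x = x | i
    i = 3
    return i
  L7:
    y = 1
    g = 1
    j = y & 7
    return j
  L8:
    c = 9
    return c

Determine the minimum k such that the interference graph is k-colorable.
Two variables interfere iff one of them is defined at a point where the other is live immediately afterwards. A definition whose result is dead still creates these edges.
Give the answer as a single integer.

Answer: 4

Derivation:
Block summaries:
  L0 def {g,i,x} use ∅
  L1 def {c,y} use ∅
  L2 def {j,x} use {x}
  L3 def {j,y} use ∅
  L4 def {y} use ∅
  L5 def {j} use {i,j}
  L6 def {i,x} use {i}
  L7 def {g,j,y} use ∅
  L8 def {c} use ∅

Backward fixpoint:
  L0 li=∅ lo={i,x}
  L1 li={i,x} lo={i,x}
  L2 li={i,x} lo={i,j,x}
  L3 li={i} lo={i,j}
  L4 li={i,x} lo={i,x}
  L5 li={i,j} lo=∅
  L6 li={i} lo=∅
  L7 li=∅ lo=∅
  L8 li=∅ lo=∅

Interfere edges:
  c — {i,x}
  g — {i,x,y}
  i — {c,g,j,x,y}
  j — {i,x,y}
  x — {c,g,i,j,y}
  y — {g,i,j,x}

Colouring:
  clique {g,i,x,y} ⇒ need ≥ 4
  assign c→r2 g→r3 i→r0 j→r3 x→r1 y→r2 — no edge inside a register ⇒ χ ≤ 4
  χ = 4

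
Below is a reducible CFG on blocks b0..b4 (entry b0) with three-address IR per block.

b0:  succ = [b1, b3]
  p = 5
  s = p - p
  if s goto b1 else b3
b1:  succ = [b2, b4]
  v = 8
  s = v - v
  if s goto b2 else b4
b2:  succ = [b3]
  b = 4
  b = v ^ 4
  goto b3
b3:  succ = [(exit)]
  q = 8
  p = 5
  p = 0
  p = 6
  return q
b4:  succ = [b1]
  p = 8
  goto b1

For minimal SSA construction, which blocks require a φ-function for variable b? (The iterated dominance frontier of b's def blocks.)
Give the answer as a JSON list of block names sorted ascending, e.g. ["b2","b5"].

Answer: ["b3"]

Analysis:
idom tree: b1←b0 b2←b1 b3←b0 b4←b1
Dom∩ at merges:
  b1: preds {b0,b4}: {b0} ∩ {b0,b1,b4} = {b0}; idom=b0
  b3: preds {b0,b2}: {b0} ∩ {b0,b1,b2} = {b0}; idom=b0

DF walk-up:
  join b1 pred b0: · stop@b0
  join b1 pred b4: b4→b1 stop@b0
  join b3 pred b0: · stop@b0
  join b3 pred b2: b2→b1 stop@b0
  b0 → ∅
  b1 → {b1,b3}
  b2 → {b3}
  b3 → ∅
  b4 → {b1}

φ for b: defs {b2}
  DF⁺ = {b3}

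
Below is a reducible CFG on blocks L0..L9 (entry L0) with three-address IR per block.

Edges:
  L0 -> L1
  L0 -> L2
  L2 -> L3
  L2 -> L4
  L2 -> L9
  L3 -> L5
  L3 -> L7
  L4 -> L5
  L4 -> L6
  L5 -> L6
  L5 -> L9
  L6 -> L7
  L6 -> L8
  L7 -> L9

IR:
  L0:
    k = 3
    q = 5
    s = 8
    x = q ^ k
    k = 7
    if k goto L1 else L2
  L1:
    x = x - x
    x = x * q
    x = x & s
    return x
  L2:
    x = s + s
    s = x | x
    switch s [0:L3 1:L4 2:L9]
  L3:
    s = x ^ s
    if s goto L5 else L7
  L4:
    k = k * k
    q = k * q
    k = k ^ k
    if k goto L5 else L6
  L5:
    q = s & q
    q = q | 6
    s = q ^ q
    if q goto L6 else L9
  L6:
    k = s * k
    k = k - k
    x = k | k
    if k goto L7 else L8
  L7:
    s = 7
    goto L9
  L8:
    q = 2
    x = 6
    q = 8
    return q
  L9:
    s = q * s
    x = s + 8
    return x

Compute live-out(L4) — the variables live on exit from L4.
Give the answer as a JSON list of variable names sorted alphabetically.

Answer: ["k", "q", "s"]

Working:
Per-block:
  L0 def {k,q,s,x} use ∅
  L1 def {x} use {q,s,x}
  L2 def {s,x} use {s}
  L3 def {s} use {s,x}
  L4 def {k,q} use {k,q}
  L5 def {q,s} use {q,s}
  L6 def {k,x} use {k,s}
  L7 def {s} use ∅
  L8 def {q,x} use ∅
  L9 def {s,x} use {q,s}

Liveness:
  live L0: ∅→{k,q,s,x}
  live L1: {q,s,x}→∅
  live L2: {k,q,s}→{k,q,s,x}
  live L3: {k,q,s,x}→{k,q,s}
  live L4: {k,q,s}→{k,q,s}
  live L5: {k,q,s}→{k,q,s}
  live L6: {k,q,s}→{q}
  live L7: {q}→{q,s}
  live L8: ∅→∅
  live L9: {q,s}→∅

live-out(L4) = ["k", "q", "s"]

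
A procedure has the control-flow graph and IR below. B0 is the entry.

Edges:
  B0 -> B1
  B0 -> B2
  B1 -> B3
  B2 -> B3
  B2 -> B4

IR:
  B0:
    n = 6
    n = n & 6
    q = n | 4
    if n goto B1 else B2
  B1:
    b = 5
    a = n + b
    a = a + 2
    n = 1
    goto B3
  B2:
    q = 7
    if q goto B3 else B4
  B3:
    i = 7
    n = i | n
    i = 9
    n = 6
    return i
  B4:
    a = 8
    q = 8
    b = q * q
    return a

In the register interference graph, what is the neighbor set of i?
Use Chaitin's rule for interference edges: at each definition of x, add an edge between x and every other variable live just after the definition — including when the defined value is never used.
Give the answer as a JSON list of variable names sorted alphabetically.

Answer: ["n"]

Derivation:
Per-block:
  B0 def {n,q} use ∅
  B1 def {a,b,n} use {n}
  B2 def {q} use ∅
  B3 def {i,n} use {n}
  B4 def {a,b,q} use ∅

Backward fixpoint:
  live B0: ∅→{n}
  live B1: {n}→{n}
  live B2: {n}→{n}
  live B3: {n}→∅
  live B4: ∅→∅

Interfere edges:
  a↔{b,q}
  b↔{a,n}
  i↔{n}
  n↔{b,i,q}
  q↔{a,n}

N(i) = ["n"]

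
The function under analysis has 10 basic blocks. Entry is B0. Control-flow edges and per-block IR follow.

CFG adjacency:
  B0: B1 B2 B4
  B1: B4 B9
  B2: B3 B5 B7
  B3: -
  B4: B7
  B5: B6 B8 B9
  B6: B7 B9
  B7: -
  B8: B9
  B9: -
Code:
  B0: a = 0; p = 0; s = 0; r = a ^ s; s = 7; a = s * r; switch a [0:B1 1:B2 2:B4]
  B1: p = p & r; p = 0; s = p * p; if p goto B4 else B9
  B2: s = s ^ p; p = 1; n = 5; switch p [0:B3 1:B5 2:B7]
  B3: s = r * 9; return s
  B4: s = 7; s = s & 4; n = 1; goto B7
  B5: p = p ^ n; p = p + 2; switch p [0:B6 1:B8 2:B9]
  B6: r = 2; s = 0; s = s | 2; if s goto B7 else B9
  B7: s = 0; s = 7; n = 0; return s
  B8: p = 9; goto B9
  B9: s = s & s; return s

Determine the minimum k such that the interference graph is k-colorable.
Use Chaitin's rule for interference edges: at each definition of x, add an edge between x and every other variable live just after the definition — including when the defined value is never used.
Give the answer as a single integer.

Answer: 4

Working:
Block summaries:
  B0: def={a,p,r,s} ue=∅
  B1: def={p,s} ue={p,r}
  B2: def={n,p,s} ue={p,s}
  B3: def={s} ue={r}
  B4: def={n,s} ue=∅
  B5: def={p} ue={n,p}
  B6: def={r,s} ue=∅
  B7: def={n,s} ue=∅
  B8: def={p} ue=∅
  B9: def={s} ue={s}

Live sets:
  live B0: ∅→{p,r,s}
  live B1: {p,r}→{s}
  live B2: {p,r,s}→{n,p,r,s}
  live B3: {r}→∅
  live B4: ∅→∅
  live B5: {n,p,s}→{s}
  live B6: ∅→{s}
  live B7: ∅→∅
  live B8: {s}→{s}
  live B9: {s}→∅

Interference:
  a — {p,r,s}
  n — {p,r,s}
  p — {a,n,r,s}
  r — {a,n,p,s}
  s — {a,n,p,r}

Colouring:
  {a,p,r,s} pairwise interfere (4-clique) ⇒ χ ≥ 4
  assign a→c3 n→c3 p→c0 r→c1 s→c2 — no edge inside a register ⇒ χ ≤ 4
  χ = 4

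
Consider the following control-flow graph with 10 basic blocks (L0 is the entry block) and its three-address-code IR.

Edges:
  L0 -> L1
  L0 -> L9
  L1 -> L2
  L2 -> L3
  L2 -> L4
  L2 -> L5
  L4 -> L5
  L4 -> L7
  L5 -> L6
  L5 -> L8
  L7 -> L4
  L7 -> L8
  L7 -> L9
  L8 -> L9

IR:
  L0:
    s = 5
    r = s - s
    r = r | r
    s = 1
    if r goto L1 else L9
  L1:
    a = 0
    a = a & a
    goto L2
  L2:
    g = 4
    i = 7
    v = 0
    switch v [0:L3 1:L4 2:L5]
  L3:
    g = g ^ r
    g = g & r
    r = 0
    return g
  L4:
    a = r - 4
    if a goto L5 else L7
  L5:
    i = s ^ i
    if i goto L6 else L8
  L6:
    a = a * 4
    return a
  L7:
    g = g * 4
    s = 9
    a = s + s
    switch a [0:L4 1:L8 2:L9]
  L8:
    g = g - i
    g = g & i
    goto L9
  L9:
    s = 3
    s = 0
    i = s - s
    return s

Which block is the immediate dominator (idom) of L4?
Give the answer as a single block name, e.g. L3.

idom tree: L1←L0 L2←L1 L3←L2 L4←L2 L5←L2 L6←L5 L7←L4 L8←L2 L9←L0
Dom at joins:
  L4: preds {L2,L7}: {L0,L1,L2} ∩ {L0,L1,L2,L4,L7} = {L0,L1,L2}; idom=L2
  L5: preds {L2,L4}: {L0,L1,L2} ∩ {L0,L1,L2,L4} = {L0,L1,L2}; idom=L2
  L8: preds {L5,L7}: {L0,L1,L2,L5} ∩ {L0,L1,L2,L4,L7} = {L0,L1,L2}; idom=L2
  L9: preds {L0,L7,L8}: {L0} ∩ {L0,L1,L2,L4,L7} ∩ {L0,L1,L2,L8} = {L0}; idom=L0

idom(L4) = L2

Answer: L2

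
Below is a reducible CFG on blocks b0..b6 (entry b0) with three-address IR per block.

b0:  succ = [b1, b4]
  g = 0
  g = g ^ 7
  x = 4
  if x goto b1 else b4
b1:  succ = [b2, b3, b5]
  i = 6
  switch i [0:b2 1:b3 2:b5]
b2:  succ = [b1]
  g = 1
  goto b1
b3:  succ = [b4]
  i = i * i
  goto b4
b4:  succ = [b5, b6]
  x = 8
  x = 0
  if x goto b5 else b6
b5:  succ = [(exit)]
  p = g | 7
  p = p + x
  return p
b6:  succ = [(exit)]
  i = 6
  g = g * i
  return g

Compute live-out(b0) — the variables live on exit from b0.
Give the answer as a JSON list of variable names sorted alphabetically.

Answer: ["g", "x"]

Working:
Block summaries:
  b0: {g,x} / ∅
  b1: {i} / ∅
  b2: {g} / ∅
  b3: {i} / {i}
  b4: {x} / ∅
  b5: {p} / {g,x}
  b6: {g,i} / {g}

Live sets:
  b0 li=∅ lo={g,x}
  b1 li={g,x} lo={g,i,x}
  b2 li={x} lo={g,x}
  b3 li={g,i} lo={g}
  b4 li={g} lo={g,x}
  b5 li={g,x} lo=∅
  b6 li={g} lo=∅

live-out(b0) = ["g", "x"]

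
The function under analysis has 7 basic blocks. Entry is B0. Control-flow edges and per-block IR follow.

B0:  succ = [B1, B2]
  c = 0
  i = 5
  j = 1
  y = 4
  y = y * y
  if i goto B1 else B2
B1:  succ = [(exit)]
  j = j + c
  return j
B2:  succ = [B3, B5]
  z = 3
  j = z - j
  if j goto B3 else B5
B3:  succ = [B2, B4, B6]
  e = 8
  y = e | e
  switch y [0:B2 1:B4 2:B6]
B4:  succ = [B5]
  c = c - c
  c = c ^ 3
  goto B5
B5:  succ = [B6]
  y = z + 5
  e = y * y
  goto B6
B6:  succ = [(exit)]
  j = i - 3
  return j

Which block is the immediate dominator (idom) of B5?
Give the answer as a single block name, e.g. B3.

Answer: B2

Analysis:
idom tree: B1←B0 B2←B0 B3←B2 B4←B3 B5←B2 B6←B2
Dom∩ at merges:
  B2: preds {B0,B3}: {B0} ∩ {B0,B2,B3} = {B0}; idom=B0
  B5: preds {B2,B4}: {B0,B2} ∩ {B0,B2,B3,B4} = {B0,B2}; idom=B2
  B6: preds {B3,B5}: {B0,B2,B3} ∩ {B0,B2,B5} = {B0,B2}; idom=B2

idom(B5) = B2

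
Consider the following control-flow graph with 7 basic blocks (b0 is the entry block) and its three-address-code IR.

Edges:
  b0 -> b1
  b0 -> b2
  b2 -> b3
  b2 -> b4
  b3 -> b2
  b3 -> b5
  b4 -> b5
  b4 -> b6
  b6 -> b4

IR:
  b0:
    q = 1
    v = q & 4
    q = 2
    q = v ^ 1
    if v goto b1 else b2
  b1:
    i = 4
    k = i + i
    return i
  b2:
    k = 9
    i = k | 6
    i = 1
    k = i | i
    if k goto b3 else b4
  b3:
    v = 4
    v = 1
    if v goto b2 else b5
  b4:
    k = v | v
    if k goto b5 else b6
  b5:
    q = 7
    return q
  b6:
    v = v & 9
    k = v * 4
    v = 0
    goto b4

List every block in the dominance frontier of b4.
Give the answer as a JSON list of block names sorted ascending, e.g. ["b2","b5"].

idom tree: b1←b0 b2←b0 b3←b2 b4←b2 b5←b2 b6←b4
Dom∩ at merges:
  b2: preds {b0,b3}: {b0} ∩ {b0,b2,b3} = {b0}; idom=b0
  b4: preds {b2,b6}: {b0,b2} ∩ {b0,b2,b4,b6} = {b0,b2}; idom=b2
  b5: preds {b3,b4}: {b0,b2,b3} ∩ {b0,b2,b4} = {b0,b2}; idom=b2

DF walk-up:
  b2←b0: walk · to b0
  b2←b3: walk b3→b2 to b0
  b4←b2: walk · to b2
  b4←b6: walk b6→b4 to b2
  b5←b3: walk b3 to b2
  b5←b4: walk b4 to b2
  b0 → ∅
  b1 → ∅
  b2 → {b2}
  b3 → {b2,b5}
  b4 → {b4,b5}
  b5 → ∅
  b6 → {b4}

DF(b4) = ["b4", "b5"]

Answer: ["b4", "b5"]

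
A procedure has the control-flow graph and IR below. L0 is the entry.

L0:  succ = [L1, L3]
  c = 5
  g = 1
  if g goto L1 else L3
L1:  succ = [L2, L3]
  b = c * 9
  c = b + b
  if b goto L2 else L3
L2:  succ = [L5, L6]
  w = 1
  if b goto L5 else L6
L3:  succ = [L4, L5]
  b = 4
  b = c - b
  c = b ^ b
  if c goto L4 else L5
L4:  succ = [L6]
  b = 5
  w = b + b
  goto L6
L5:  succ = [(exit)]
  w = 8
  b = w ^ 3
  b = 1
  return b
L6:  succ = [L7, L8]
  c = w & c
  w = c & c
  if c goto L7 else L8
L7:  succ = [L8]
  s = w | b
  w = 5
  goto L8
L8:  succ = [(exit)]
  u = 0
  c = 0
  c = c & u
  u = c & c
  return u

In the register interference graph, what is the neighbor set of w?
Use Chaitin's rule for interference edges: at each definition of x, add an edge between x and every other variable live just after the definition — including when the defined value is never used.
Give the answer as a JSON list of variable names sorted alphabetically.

def/use:
  L0: {c,g} / ∅
  L1: {b,c} / {c}
  L2: {w} / {b}
  L3: {b,c} / {c}
  L4: {b,w} / ∅
  L5: {b,w} / ∅
  L6: {c,w} / {c,w}
  L7: {s,w} / {b,w}
  L8: {c,u} / ∅

Backward fixpoint:
  L0: in=∅ out={c}
  L1: in={c} out={b,c}
  L2: in={b,c} out={b,c,w}
  L3: in={c} out={c}
  L4: in={c} out={b,c,w}
  L5: in=∅ out=∅
  L6: in={b,c,w} out={b,w}
  L7: in={b,w} out=∅
  L8: in=∅ out=∅

Interfere edges:
  b: {c,w}
  c: {b,g,u,w}
  g: {c}
  s: ∅
  u: {c}
  w: {b,c}

N(w) = ["b", "c"]

Answer: ["b", "c"]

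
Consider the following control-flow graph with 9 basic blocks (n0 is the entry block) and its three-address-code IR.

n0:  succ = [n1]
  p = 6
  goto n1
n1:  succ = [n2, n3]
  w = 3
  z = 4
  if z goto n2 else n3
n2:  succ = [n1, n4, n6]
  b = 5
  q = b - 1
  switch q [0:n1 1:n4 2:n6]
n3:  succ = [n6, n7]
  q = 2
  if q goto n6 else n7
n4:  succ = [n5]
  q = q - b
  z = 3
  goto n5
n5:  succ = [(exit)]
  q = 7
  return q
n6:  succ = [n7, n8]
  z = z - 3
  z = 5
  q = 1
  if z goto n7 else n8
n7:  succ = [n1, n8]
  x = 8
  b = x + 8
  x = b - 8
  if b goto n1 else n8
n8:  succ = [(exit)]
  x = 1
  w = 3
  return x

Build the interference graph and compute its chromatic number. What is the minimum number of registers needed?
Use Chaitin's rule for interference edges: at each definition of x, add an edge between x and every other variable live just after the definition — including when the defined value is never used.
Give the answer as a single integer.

Per-block:
  n0 def {p} use ∅
  n1 def {w,z} use ∅
  n2 def {b,q} use ∅
  n3 def {q} use ∅
  n4 def {q,z} use {b,q}
  n5 def {q} use ∅
  n6 def {q,z} use {z}
  n7 def {b,x} use ∅
  n8 def {w,x} use ∅

Liveness:
  live n0: ∅→∅
  live n1: ∅→{z}
  live n2: {z}→{b,q,z}
  live n3: {z}→{z}
  live n4: {b,q}→∅
  live n5: ∅→∅
  live n6: {z}→∅
  live n7: ∅→∅
  live n8: ∅→∅

Interference:
  b — {q,x,z}
  p — ∅
  q — {b,z}
  w — {x}
  x — {b,w}
  z — {b,q}

Registers:
  {b,q,z} pairwise interfere (3-clique) ⇒ χ ≥ 3
  assign b→c0 p→c0 q→c1 w→c0 x→c1 z→c2 — no edge inside a register ⇒ χ ≤ 3
  χ = 3

Answer: 3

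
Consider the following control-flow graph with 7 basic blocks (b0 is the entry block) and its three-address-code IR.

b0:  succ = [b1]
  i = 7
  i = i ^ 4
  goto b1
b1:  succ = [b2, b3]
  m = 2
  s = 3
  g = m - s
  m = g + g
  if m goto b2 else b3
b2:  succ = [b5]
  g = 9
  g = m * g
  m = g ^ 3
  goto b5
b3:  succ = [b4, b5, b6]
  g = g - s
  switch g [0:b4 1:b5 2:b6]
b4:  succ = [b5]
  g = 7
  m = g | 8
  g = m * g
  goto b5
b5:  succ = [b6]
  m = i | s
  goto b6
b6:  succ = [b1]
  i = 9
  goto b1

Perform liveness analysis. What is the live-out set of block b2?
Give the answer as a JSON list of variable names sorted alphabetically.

Per-block:
  b0: {i} / ∅
  b1: {g,m,s} / ∅
  b2: {g,m} / {m}
  b3: {g} / {g,s}
  b4: {g,m} / ∅
  b5: {m} / {i,s}
  b6: {i} / ∅

Backward fixpoint:
  live b0: ∅→{i}
  live b1: {i}→{g,i,m,s}
  live b2: {i,m,s}→{i,s}
  live b3: {g,i,s}→{i,s}
  live b4: {i,s}→{i,s}
  live b5: {i,s}→∅
  live b6: ∅→{i}

live-out(b2) = ["i", "s"]

Answer: ["i", "s"]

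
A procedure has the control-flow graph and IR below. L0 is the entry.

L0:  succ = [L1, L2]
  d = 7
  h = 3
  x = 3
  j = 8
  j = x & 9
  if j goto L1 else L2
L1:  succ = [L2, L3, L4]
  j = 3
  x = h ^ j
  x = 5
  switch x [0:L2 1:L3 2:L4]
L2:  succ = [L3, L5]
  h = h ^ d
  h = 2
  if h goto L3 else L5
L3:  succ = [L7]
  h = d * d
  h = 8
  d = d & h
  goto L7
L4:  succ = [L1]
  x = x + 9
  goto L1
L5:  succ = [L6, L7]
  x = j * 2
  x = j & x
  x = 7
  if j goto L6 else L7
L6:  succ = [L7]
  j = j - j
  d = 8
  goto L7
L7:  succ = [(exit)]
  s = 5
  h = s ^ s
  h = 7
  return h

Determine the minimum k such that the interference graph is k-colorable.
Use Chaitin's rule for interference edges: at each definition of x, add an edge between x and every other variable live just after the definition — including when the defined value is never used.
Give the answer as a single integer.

Answer: 4

Derivation:
Block summaries:
  L0: def={d,h,j,x} ue=∅
  L1: def={j,x} ue={h}
  L2: def={h} ue={d,h}
  L3: def={d,h} ue={d}
  L4: def={x} ue={x}
  L5: def={x} ue={j}
  L6: def={d,j} ue={j}
  L7: def={h,s} ue=∅

Live sets:
  L0 li=∅ lo={d,h,j}
  L1 li={d,h} lo={d,h,j,x}
  L2 li={d,h,j} lo={d,j}
  L3 li={d} lo=∅
  L4 li={d,h,x} lo={d,h}
  L5 li={j} lo={j}
  L6 li={j} lo=∅
  L7 li=∅ lo=∅

Interfere edges:
  d — {h,j,x}
  h — {d,j,x}
  j — {d,h,x}
  s — ∅
  x — {d,h,j}

Chromatic number:
  clique {d,h,j,x} ⇒ need ≥ 4
  assign d→R0 h→R1 j→R2 s→R0 x→R3 — no edge inside a register ⇒ χ ≤ 4
  χ = 4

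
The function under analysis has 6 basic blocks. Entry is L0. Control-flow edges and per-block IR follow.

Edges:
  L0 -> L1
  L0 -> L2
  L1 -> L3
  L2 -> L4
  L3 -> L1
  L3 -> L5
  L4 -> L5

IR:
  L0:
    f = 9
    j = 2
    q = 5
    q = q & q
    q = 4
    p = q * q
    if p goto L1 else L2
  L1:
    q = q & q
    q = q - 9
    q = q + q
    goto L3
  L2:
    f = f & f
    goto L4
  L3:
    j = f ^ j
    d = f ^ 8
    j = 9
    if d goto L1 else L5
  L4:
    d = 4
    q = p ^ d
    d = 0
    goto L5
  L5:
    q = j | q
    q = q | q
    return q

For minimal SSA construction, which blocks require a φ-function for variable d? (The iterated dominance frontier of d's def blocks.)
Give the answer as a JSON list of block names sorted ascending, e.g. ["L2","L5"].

idom tree: L1←L0 L2←L0 L3←L1 L4←L2 L5←L0
Dom∩ at merges:
  L1: preds {L0,L3}: {L0} ∩ {L0,L1,L3} = {L0}; idom=L0
  L5: preds {L3,L4}: {L0,L1,L3} ∩ {L0,L2,L4} = {L0}; idom=L0

Frontier:
  L1←L0: walk · to L0
  L1←L3: walk L3→L1 to L0
  L5←L3: walk L3→L1 to L0
  L5←L4: walk L4→L2 to L0
  DF(L0)=∅
  DF(L1)={L1,L5}
  DF(L2)={L5}
  DF(L3)={L1,L5}
  DF(L4)={L5}
  DF(L5)=∅

φ for d: defs {L3,L4}
  DF⁺ = {L1,L5}

Answer: ["L1", "L5"]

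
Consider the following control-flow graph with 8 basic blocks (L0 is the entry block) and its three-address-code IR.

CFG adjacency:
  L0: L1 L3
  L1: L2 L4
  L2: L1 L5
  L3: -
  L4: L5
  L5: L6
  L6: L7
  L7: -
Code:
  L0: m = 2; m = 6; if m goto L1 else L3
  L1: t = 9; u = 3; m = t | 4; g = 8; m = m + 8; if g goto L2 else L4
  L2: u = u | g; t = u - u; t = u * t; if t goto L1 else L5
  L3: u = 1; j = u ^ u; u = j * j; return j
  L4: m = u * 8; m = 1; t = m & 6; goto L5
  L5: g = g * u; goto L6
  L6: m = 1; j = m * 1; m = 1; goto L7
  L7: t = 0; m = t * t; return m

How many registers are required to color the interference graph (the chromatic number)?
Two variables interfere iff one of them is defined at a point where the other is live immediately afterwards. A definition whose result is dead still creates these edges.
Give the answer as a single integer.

Answer: 3

Working:
Block summaries:
  L0: def={m} ue=∅
  L1: def={g,m,t,u} ue=∅
  L2: def={t,u} ue={g,u}
  L3: def={j,u} ue=∅
  L4: def={m,t} ue={u}
  L5: def={g} ue={g,u}
  L6: def={j,m} ue=∅
  L7: def={m,t} ue=∅

Backward fixpoint:
  live L0: ∅→∅
  live L1: ∅→{g,u}
  live L2: {g,u}→{g,u}
  live L3: ∅→∅
  live L4: {g,u}→{g,u}
  live L5: {g,u}→∅
  live L6: ∅→∅
  live L7: ∅→∅

Conflict graph:
  g↔{m,t,u}
  j↔{u}
  m↔{g,u}
  t↔{g,u}
  u↔{g,j,m,t}

Registers:
  lower bound: {g,m,u} mutually conflict ⇒ χ ≥ 3
  3-colouring: c0={u}  c1={g,j}  c2={m,t}
  χ = 3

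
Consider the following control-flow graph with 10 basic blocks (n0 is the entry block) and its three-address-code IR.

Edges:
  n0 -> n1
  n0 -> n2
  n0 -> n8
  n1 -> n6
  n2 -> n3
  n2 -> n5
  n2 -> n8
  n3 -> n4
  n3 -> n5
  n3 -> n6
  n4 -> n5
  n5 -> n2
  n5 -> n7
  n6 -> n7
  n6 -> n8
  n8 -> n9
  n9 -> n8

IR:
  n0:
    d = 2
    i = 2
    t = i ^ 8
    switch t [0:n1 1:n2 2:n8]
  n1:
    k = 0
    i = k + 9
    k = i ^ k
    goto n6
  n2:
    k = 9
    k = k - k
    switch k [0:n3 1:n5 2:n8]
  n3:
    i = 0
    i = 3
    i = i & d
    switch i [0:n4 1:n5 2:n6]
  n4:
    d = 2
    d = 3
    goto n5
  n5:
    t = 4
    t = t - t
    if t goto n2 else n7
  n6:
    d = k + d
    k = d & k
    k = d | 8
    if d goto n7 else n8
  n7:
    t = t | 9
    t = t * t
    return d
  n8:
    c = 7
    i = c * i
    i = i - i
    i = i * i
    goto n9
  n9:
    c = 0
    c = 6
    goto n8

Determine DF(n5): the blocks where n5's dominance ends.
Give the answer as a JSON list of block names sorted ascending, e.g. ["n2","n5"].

idom tree: n1←n0 n2←n0 n3←n2 n4←n3 n5←n2 n6←n0 n7←n0 n8←n0 n9←n8
Dom at joins:
  n2: preds {n0,n5}: {n0} ∩ {n0,n2,n5} = {n0}; idom=n0
  n5: preds {n2,n3,n4}: {n0,n2} ∩ {n0,n2,n3} ∩ {n0,n2,n3,n4} = {n0,n2}; idom=n2
  n6: preds {n1,n3}: {n0,n1} ∩ {n0,n2,n3} = {n0}; idom=n0
  n7: preds {n5,n6}: {n0,n2,n5} ∩ {n0,n6} = {n0}; idom=n0
  n8: preds {n0,n2,n6,n9}: {n0} ∩ {n0,n2} ∩ {n0,n6} ∩ {n0,n8,n9} = {n0}; idom=n0

DF derivation:
  n2←n0: walk · to n0
  n2←n5: walk n5→n2 to n0
  n5←n2: walk · to n2
  n5←n3: walk n3 to n2
  n5←n4: walk n4→n3 to n2
  n6←n1: walk n1 to n0
  n6←n3: walk n3→n2 to n0
  n7←n5: walk n5→n2 to n0
  n7←n6: walk n6 to n0
  n8←n0: walk · to n0
  n8←n2: walk n2 to n0
  n8←n6: walk n6 to n0
  n8←n9: walk n9→n8 to n0
  DF(n0)=∅
  DF(n1)={n6}
  DF(n2)={n2,n6,n7,n8}
  DF(n3)={n5,n6}
  DF(n4)={n5}
  DF(n5)={n2,n7}
  DF(n6)={n7,n8}
  DF(n7)=∅
  DF(n8)={n8}
  DF(n9)={n8}

DF(n5) = ["n2", "n7"]

Answer: ["n2", "n7"]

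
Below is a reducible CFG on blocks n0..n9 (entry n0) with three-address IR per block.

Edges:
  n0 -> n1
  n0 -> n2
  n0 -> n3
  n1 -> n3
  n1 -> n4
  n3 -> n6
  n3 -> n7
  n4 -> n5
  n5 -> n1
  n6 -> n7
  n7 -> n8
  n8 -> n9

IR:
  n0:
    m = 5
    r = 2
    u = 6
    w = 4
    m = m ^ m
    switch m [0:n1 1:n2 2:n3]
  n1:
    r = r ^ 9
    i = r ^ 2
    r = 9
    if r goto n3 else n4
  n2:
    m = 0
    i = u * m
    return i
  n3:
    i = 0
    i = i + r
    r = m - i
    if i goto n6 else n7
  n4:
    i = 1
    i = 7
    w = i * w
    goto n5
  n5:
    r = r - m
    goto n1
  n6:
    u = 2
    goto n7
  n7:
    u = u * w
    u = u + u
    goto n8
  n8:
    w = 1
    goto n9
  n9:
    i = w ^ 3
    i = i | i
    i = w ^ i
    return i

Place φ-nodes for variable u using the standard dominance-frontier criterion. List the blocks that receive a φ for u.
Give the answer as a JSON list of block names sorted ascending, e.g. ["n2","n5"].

idom tree: n1←n0 n2←n0 n3←n0 n4←n1 n5←n4 n6←n3 n7←n3 n8←n7 n9←n8
Join-block Dom:
  n1: preds {n0,n5}: {n0} ∩ {n0,n1,n4,n5} = {n0}; idom=n0
  n3: preds {n0,n1}: {n0} ∩ {n0,n1} = {n0}; idom=n0
  n7: preds {n3,n6}: {n0,n3} ∩ {n0,n3,n6} = {n0,n3}; idom=n3

Frontier:
  join n1 pred n0: · stop@n0
  join n1 pred n5: n5→n4→n1 stop@n0
  join n3 pred n0: · stop@n0
  join n3 pred n1: n1 stop@n0
  join n7 pred n3: · stop@n3
  join n7 pred n6: n6 stop@n3
  n0: DF=∅
  n1: DF={n1,n3}
  n2: DF=∅
  n3: DF=∅
  n4: DF={n1}
  n5: DF={n1}
  n6: DF={n7}
  n7: DF=∅
  n8: DF=∅
  n9: DF=∅

φ for u: defs {n0,n6,n7}
  DF⁺ = {n7}

Answer: ["n7"]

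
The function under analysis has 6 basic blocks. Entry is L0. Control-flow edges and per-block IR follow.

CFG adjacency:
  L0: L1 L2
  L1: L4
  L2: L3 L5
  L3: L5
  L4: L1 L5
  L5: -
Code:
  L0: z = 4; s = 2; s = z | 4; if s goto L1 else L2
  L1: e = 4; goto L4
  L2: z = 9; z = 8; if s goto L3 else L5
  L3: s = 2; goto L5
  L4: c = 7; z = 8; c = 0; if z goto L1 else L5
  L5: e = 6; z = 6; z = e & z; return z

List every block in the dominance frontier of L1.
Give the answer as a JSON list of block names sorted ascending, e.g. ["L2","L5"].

idom tree: L1←L0 L2←L0 L3←L2 L4←L1 L5←L0
Join-block Dom:
  L1: preds {L0,L4}: {L0} ∩ {L0,L1,L4} = {L0}; idom=L0
  L5: preds {L2,L3,L4}: {L0,L2} ∩ {L0,L2,L3} ∩ {L0,L1,L4} = {L0}; idom=L0

DF walk-up:
  L1←L0: walk · to L0
  L1←L4: walk L4→L1 to L0
  L5←L2: walk L2 to L0
  L5←L3: walk L3→L2 to L0
  L5←L4: walk L4→L1 to L0
  L0: DF=∅
  L1: DF={L1,L5}
  L2: DF={L5}
  L3: DF={L5}
  L4: DF={L1,L5}
  L5: DF=∅

DF(L1) = ["L1", "L5"]

Answer: ["L1", "L5"]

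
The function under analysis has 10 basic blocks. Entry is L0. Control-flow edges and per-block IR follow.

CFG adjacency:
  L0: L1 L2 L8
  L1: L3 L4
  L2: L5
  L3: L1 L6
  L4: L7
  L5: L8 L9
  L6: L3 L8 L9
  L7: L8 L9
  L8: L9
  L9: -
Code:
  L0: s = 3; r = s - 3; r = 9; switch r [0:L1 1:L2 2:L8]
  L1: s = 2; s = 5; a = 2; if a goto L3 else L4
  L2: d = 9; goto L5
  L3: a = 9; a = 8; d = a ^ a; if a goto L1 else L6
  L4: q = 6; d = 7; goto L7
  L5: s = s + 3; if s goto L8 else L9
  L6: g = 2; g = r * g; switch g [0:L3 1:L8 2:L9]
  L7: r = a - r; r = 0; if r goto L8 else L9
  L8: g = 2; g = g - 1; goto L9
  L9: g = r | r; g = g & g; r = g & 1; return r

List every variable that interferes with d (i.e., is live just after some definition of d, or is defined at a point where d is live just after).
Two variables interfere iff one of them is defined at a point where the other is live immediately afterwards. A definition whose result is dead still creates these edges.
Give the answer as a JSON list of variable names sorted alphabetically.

Answer: ["a", "r", "s"]

Analysis:
def/use:
  L0: {r,s} / ∅
  L1: {a,s} / ∅
  L2: {d} / ∅
  L3: {a,d} / ∅
  L4: {d,q} / ∅
  L5: {s} / {s}
  L6: {g} / {r}
  L7: {r} / {a,r}
  L8: {g} / ∅
  L9: {g,r} / {r}

Backward fixpoint:
  live L0: ∅→{r,s}
  live L1: {r}→{a,r}
  live L2: {r,s}→{r,s}
  live L3: {r}→{r}
  live L4: {a,r}→{a,r}
  live L5: {r,s}→{r}
  live L6: {r}→{r}
  live L7: {a,r}→{r}
  live L8: {r}→{r}
  live L9: {r}→∅

Interfere edges:
  a — {d,q,r}
  d — {a,r,s}
  g — {r}
  q — {a,r}
  r — {a,d,g,q,s}
  s — {d,r}

N(d) = ["a", "r", "s"]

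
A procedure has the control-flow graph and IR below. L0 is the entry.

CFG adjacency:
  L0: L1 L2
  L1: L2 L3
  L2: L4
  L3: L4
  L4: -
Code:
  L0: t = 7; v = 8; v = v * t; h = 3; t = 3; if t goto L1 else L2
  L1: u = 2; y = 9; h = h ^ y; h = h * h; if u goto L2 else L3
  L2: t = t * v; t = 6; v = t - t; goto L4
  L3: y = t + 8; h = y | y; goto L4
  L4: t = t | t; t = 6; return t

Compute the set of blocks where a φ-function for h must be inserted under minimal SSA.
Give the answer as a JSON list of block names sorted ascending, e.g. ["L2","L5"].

Answer: ["L2", "L4"]

Working:
idom tree: L1←L0 L2←L0 L3←L1 L4←L0
Join-block Dom:
  L2: preds {L0,L1}: {L0} ∩ {L0,L1} = {L0}; idom=L0
  L4: preds {L2,L3}: {L0,L2} ∩ {L0,L1,L3} = {L0}; idom=L0

DF derivation:
  L2←L0: walk · to L0
  L2←L1: walk L1 to L0
  L4←L2: walk L2 to L0
  L4←L3: walk L3→L1 to L0
  L0 → ∅
  L1 → {L2,L4}
  L2 → {L4}
  L3 → {L4}
  L4 → ∅

φ for h: defs {L0,L1,L3}
  DF⁺ = {L2,L4}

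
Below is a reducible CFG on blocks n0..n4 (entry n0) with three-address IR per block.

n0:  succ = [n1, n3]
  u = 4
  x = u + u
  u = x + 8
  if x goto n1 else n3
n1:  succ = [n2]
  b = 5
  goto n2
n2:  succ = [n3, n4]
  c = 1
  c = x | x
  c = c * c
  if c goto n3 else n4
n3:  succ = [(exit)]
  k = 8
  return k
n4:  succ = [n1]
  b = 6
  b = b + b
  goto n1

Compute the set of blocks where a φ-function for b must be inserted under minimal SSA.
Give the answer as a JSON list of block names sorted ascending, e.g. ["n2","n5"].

idom tree: n1←n0 n2←n1 n3←n0 n4←n2
Join-block Dom:
  n1: preds {n0,n4}: {n0} ∩ {n0,n1,n2,n4} = {n0}; idom=n0
  n3: preds {n0,n2}: {n0} ∩ {n0,n1,n2} = {n0}; idom=n0

DF derivation:
  n1←n0: walk · to n0
  n1←n4: walk n4→n2→n1 to n0
  n3←n0: walk · to n0
  n3←n2: walk n2→n1 to n0
  DF(n0)=∅
  DF(n1)={n1,n3}
  DF(n2)={n1,n3}
  DF(n3)=∅
  DF(n4)={n1}

φ for b: defs {n1,n4}
  DF⁺ = {n1,n3}

Answer: ["n1", "n3"]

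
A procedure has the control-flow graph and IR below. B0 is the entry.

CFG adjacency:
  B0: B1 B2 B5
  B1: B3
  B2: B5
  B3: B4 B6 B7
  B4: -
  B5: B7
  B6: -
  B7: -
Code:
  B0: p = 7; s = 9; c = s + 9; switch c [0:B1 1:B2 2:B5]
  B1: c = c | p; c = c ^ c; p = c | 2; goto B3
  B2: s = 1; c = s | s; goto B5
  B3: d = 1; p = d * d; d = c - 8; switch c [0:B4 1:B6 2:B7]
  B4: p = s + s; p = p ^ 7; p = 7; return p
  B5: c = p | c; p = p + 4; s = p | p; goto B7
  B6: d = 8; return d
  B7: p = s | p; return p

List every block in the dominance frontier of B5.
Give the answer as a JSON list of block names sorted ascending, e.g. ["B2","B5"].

Answer: ["B7"]

Working:
idom tree: B1←B0 B2←B0 B3←B1 B4←B3 B5←B0 B6←B3 B7←B0
Dom at joins:
  B5: preds {B0,B2}: {B0} ∩ {B0,B2} = {B0}; idom=B0
  B7: preds {B3,B5}: {B0,B1,B3} ∩ {B0,B5} = {B0}; idom=B0

DF derivation:
  join B5 pred B0: · stop@B0
  join B5 pred B2: B2 stop@B0
  join B7 pred B3: B3→B1 stop@B0
  join B7 pred B5: B5 stop@B0
  DF(B0)=∅
  DF(B1)={B7}
  DF(B2)={B5}
  DF(B3)={B7}
  DF(B4)=∅
  DF(B5)={B7}
  DF(B6)=∅
  DF(B7)=∅

DF(B5) = ["B7"]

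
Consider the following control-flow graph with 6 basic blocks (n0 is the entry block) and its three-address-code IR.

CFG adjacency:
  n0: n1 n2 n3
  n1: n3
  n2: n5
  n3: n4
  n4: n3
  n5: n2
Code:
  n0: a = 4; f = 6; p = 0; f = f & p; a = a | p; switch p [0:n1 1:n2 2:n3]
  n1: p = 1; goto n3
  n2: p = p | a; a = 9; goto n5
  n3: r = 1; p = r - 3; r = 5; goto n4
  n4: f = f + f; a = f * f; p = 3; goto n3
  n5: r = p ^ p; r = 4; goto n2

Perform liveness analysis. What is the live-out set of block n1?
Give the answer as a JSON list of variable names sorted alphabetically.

Answer: ["f"]

Derivation:
Per-block:
  n0 def {a,f,p} use ∅
  n1 def {p} use ∅
  n2 def {a,p} use {a,p}
  n3 def {p,r} use ∅
  n4 def {a,f,p} use {f}
  n5 def {r} use {p}

Liveness:
  n0 li=∅ lo={a,f,p}
  n1 li={f} lo={f}
  n2 li={a,p} lo={a,p}
  n3 li={f} lo={f}
  n4 li={f} lo={f}
  n5 li={a,p} lo={a,p}

live-out(n1) = ["f"]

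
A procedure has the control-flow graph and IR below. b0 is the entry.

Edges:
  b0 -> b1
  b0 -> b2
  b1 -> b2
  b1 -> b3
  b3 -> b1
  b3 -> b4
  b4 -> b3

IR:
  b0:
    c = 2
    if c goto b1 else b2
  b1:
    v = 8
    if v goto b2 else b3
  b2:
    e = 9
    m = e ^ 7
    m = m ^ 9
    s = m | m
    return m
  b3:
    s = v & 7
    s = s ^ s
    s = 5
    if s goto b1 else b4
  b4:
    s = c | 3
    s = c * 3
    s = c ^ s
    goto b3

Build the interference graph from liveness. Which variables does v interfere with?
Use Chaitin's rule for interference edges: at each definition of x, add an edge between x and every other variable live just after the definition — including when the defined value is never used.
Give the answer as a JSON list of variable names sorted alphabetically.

def/use:
  b0: {c} / ∅
  b1: {v} / ∅
  b2: {e,m,s} / ∅
  b3: {s} / {v}
  b4: {s} / {c}

Live sets:
  b0: in=∅ out={c}
  b1: in={c} out={c,v}
  b2: in=∅ out=∅
  b3: in={c,v} out={c,v}
  b4: in={c,v} out={c,v}

Interfere edges:
  c↔{s,v}
  e↔∅
  m↔{s}
  s↔{c,m,v}
  v↔{c,s}

N(v) = ["c", "s"]

Answer: ["c", "s"]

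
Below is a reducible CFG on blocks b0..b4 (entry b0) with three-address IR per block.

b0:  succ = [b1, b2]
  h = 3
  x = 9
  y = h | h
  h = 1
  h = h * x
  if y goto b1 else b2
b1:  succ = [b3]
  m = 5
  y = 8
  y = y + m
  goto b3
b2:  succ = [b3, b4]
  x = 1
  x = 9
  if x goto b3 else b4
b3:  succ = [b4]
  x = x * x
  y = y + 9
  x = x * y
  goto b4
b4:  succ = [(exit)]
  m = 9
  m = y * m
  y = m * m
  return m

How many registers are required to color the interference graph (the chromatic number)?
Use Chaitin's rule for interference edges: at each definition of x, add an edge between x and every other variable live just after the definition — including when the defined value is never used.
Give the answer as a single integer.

Per-block:
  b0 def {h,x,y} use ∅
  b1 def {m,y} use ∅
  b2 def {x} use ∅
  b3 def {x,y} use {x,y}
  b4 def {m,y} use {y}

Backward fixpoint:
  b0: in=∅ out={x,y}
  b1: in={x} out={x,y}
  b2: in={y} out={x,y}
  b3: in={x,y} out={y}
  b4: in={y} out=∅

Interference:
  h: {x,y}
  m: {x,y}
  x: {h,m,y}
  y: {h,m,x}

Colouring:
  clique {h,x,y} ⇒ need ≥ 3
  3-colouring: r0={x}  r1={y}  r2={h,m}
  χ = 3

Answer: 3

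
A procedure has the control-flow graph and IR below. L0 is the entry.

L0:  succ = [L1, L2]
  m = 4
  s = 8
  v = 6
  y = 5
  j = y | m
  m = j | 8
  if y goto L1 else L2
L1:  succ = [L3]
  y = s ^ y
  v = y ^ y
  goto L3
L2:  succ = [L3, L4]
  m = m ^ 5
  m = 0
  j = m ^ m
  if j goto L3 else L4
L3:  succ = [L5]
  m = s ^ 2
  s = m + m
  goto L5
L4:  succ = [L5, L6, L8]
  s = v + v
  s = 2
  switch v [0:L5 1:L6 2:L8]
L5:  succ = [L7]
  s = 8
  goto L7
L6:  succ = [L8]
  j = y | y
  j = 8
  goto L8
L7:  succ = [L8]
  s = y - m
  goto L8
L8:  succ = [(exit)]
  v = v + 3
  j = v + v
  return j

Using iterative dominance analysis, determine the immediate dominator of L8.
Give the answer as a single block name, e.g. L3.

idom tree: L1←L0 L2←L0 L3←L0 L4←L2 L5←L0 L6←L4 L7←L5 L8←L0
Dom∩ at merges:
  L3: preds {L1,L2}: {L0,L1} ∩ {L0,L2} = {L0}; idom=L0
  L5: preds {L3,L4}: {L0,L3} ∩ {L0,L2,L4} = {L0}; idom=L0
  L8: preds {L4,L6,L7}: {L0,L2,L4} ∩ {L0,L2,L4,L6} ∩ {L0,L5,L7} = {L0}; idom=L0

idom(L8) = L0

Answer: L0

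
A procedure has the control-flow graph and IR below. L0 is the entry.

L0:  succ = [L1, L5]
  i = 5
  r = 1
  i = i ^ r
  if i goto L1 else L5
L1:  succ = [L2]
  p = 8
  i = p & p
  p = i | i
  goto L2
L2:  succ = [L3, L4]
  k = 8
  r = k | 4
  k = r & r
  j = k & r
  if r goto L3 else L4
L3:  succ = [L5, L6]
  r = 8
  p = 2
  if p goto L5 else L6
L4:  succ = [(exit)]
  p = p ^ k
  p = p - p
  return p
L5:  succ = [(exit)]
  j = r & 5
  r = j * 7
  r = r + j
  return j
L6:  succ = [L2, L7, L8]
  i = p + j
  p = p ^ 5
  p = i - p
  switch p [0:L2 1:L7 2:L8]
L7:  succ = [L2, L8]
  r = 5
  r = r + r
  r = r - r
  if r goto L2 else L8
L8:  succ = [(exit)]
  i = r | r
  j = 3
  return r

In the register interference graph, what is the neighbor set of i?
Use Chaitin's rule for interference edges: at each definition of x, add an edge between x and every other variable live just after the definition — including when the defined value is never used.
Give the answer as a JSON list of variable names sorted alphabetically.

def/use:
  L0: {i,r} / ∅
  L1: {i,p} / ∅
  L2: {j,k,r} / ∅
  L3: {p,r} / ∅
  L4: {p} / {k,p}
  L5: {j,r} / {r}
  L6: {i,p} / {j,p}
  L7: {r} / ∅
  L8: {i,j} / {r}

Live sets:
  L0 li=∅ lo={r}
  L1 li=∅ lo={p}
  L2 li={p} lo={j,k,p}
  L3 li={j} lo={j,p,r}
  L4 li={k,p} lo=∅
  L5 li={r} lo=∅
  L6 li={j,p,r} lo={p,r}
  L7 li={p} lo={p,r}
  L8 li={r} lo=∅

Interference:
  i↔{p,r}
  j↔{k,p,r}
  k↔{j,p,r}
  p↔{i,j,k,r}
  r↔{i,j,k,p}

N(i) = ["p", "r"]

Answer: ["p", "r"]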